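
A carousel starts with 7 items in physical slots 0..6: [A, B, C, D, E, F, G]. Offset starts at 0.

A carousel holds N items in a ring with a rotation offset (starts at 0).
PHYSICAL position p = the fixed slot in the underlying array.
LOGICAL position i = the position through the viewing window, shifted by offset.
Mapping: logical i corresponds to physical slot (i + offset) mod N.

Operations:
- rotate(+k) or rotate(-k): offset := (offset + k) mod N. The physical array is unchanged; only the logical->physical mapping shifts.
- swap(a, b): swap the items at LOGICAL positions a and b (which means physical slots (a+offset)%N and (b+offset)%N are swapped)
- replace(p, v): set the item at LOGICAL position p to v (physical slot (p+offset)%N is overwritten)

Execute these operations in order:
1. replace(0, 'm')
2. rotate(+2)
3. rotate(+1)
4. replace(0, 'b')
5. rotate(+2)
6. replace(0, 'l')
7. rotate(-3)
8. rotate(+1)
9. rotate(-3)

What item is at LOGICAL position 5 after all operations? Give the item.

After op 1 (replace(0, 'm')): offset=0, physical=[m,B,C,D,E,F,G], logical=[m,B,C,D,E,F,G]
After op 2 (rotate(+2)): offset=2, physical=[m,B,C,D,E,F,G], logical=[C,D,E,F,G,m,B]
After op 3 (rotate(+1)): offset=3, physical=[m,B,C,D,E,F,G], logical=[D,E,F,G,m,B,C]
After op 4 (replace(0, 'b')): offset=3, physical=[m,B,C,b,E,F,G], logical=[b,E,F,G,m,B,C]
After op 5 (rotate(+2)): offset=5, physical=[m,B,C,b,E,F,G], logical=[F,G,m,B,C,b,E]
After op 6 (replace(0, 'l')): offset=5, physical=[m,B,C,b,E,l,G], logical=[l,G,m,B,C,b,E]
After op 7 (rotate(-3)): offset=2, physical=[m,B,C,b,E,l,G], logical=[C,b,E,l,G,m,B]
After op 8 (rotate(+1)): offset=3, physical=[m,B,C,b,E,l,G], logical=[b,E,l,G,m,B,C]
After op 9 (rotate(-3)): offset=0, physical=[m,B,C,b,E,l,G], logical=[m,B,C,b,E,l,G]

Answer: l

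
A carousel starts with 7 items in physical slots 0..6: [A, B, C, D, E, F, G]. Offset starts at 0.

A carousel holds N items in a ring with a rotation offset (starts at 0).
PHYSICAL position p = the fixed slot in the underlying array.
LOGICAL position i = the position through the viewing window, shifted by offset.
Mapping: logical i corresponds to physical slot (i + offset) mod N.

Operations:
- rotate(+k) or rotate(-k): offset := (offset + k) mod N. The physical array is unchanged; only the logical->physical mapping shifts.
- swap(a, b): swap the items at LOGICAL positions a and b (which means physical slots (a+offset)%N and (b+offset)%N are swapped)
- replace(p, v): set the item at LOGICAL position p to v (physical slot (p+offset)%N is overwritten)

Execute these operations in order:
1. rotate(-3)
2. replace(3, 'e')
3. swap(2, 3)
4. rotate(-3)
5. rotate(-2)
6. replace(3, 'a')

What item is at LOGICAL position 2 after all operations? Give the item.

Answer: B

Derivation:
After op 1 (rotate(-3)): offset=4, physical=[A,B,C,D,E,F,G], logical=[E,F,G,A,B,C,D]
After op 2 (replace(3, 'e')): offset=4, physical=[e,B,C,D,E,F,G], logical=[E,F,G,e,B,C,D]
After op 3 (swap(2, 3)): offset=4, physical=[G,B,C,D,E,F,e], logical=[E,F,e,G,B,C,D]
After op 4 (rotate(-3)): offset=1, physical=[G,B,C,D,E,F,e], logical=[B,C,D,E,F,e,G]
After op 5 (rotate(-2)): offset=6, physical=[G,B,C,D,E,F,e], logical=[e,G,B,C,D,E,F]
After op 6 (replace(3, 'a')): offset=6, physical=[G,B,a,D,E,F,e], logical=[e,G,B,a,D,E,F]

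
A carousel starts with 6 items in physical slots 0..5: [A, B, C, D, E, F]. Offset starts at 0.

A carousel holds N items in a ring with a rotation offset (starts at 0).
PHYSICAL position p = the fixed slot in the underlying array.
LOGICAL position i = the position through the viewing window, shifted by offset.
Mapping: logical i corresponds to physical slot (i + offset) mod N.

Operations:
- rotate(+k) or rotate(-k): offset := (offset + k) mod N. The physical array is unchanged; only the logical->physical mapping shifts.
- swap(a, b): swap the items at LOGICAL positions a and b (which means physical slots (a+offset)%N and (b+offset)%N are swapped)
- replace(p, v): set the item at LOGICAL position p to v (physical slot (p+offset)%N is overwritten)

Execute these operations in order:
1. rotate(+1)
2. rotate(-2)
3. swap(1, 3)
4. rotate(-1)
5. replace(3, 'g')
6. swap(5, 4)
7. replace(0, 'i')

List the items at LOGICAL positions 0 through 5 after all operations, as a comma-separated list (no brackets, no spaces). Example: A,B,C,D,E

After op 1 (rotate(+1)): offset=1, physical=[A,B,C,D,E,F], logical=[B,C,D,E,F,A]
After op 2 (rotate(-2)): offset=5, physical=[A,B,C,D,E,F], logical=[F,A,B,C,D,E]
After op 3 (swap(1, 3)): offset=5, physical=[C,B,A,D,E,F], logical=[F,C,B,A,D,E]
After op 4 (rotate(-1)): offset=4, physical=[C,B,A,D,E,F], logical=[E,F,C,B,A,D]
After op 5 (replace(3, 'g')): offset=4, physical=[C,g,A,D,E,F], logical=[E,F,C,g,A,D]
After op 6 (swap(5, 4)): offset=4, physical=[C,g,D,A,E,F], logical=[E,F,C,g,D,A]
After op 7 (replace(0, 'i')): offset=4, physical=[C,g,D,A,i,F], logical=[i,F,C,g,D,A]

Answer: i,F,C,g,D,A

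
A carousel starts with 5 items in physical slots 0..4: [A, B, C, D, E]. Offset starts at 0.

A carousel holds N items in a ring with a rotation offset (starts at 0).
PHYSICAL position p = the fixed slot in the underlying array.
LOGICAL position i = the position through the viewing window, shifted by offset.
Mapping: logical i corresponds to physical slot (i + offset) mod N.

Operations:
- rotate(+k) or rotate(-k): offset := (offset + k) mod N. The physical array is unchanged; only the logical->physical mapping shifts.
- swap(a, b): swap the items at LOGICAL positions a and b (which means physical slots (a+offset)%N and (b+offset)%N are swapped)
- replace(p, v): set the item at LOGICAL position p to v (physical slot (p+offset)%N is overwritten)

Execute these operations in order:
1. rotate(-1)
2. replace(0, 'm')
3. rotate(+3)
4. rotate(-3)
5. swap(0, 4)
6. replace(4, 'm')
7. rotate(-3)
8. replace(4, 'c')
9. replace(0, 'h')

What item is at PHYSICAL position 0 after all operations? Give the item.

After op 1 (rotate(-1)): offset=4, physical=[A,B,C,D,E], logical=[E,A,B,C,D]
After op 2 (replace(0, 'm')): offset=4, physical=[A,B,C,D,m], logical=[m,A,B,C,D]
After op 3 (rotate(+3)): offset=2, physical=[A,B,C,D,m], logical=[C,D,m,A,B]
After op 4 (rotate(-3)): offset=4, physical=[A,B,C,D,m], logical=[m,A,B,C,D]
After op 5 (swap(0, 4)): offset=4, physical=[A,B,C,m,D], logical=[D,A,B,C,m]
After op 6 (replace(4, 'm')): offset=4, physical=[A,B,C,m,D], logical=[D,A,B,C,m]
After op 7 (rotate(-3)): offset=1, physical=[A,B,C,m,D], logical=[B,C,m,D,A]
After op 8 (replace(4, 'c')): offset=1, physical=[c,B,C,m,D], logical=[B,C,m,D,c]
After op 9 (replace(0, 'h')): offset=1, physical=[c,h,C,m,D], logical=[h,C,m,D,c]

Answer: c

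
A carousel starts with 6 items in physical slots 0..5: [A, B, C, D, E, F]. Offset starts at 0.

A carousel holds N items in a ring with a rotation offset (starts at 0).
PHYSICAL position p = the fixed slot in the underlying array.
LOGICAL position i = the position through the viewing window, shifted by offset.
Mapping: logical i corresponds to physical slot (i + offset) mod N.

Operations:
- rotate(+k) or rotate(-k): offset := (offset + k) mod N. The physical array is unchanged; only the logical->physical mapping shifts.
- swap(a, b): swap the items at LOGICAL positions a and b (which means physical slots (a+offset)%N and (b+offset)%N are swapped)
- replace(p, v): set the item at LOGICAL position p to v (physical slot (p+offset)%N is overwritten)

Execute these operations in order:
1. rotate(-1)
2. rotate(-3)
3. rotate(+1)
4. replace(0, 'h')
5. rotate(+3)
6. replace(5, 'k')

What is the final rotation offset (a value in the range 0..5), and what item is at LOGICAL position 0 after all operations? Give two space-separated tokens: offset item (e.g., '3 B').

Answer: 0 A

Derivation:
After op 1 (rotate(-1)): offset=5, physical=[A,B,C,D,E,F], logical=[F,A,B,C,D,E]
After op 2 (rotate(-3)): offset=2, physical=[A,B,C,D,E,F], logical=[C,D,E,F,A,B]
After op 3 (rotate(+1)): offset=3, physical=[A,B,C,D,E,F], logical=[D,E,F,A,B,C]
After op 4 (replace(0, 'h')): offset=3, physical=[A,B,C,h,E,F], logical=[h,E,F,A,B,C]
After op 5 (rotate(+3)): offset=0, physical=[A,B,C,h,E,F], logical=[A,B,C,h,E,F]
After op 6 (replace(5, 'k')): offset=0, physical=[A,B,C,h,E,k], logical=[A,B,C,h,E,k]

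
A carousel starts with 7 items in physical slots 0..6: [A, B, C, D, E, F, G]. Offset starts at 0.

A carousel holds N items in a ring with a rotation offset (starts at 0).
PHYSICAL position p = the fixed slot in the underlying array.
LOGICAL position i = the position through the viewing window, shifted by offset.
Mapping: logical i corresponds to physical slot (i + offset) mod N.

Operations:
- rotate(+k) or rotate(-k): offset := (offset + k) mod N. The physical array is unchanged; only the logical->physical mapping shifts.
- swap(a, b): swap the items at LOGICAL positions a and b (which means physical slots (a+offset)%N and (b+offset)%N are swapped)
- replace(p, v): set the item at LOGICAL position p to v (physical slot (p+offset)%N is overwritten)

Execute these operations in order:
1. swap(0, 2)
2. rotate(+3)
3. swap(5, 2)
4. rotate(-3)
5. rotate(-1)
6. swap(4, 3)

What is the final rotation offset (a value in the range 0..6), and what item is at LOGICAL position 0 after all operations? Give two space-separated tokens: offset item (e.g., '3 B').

Answer: 6 G

Derivation:
After op 1 (swap(0, 2)): offset=0, physical=[C,B,A,D,E,F,G], logical=[C,B,A,D,E,F,G]
After op 2 (rotate(+3)): offset=3, physical=[C,B,A,D,E,F,G], logical=[D,E,F,G,C,B,A]
After op 3 (swap(5, 2)): offset=3, physical=[C,F,A,D,E,B,G], logical=[D,E,B,G,C,F,A]
After op 4 (rotate(-3)): offset=0, physical=[C,F,A,D,E,B,G], logical=[C,F,A,D,E,B,G]
After op 5 (rotate(-1)): offset=6, physical=[C,F,A,D,E,B,G], logical=[G,C,F,A,D,E,B]
After op 6 (swap(4, 3)): offset=6, physical=[C,F,D,A,E,B,G], logical=[G,C,F,D,A,E,B]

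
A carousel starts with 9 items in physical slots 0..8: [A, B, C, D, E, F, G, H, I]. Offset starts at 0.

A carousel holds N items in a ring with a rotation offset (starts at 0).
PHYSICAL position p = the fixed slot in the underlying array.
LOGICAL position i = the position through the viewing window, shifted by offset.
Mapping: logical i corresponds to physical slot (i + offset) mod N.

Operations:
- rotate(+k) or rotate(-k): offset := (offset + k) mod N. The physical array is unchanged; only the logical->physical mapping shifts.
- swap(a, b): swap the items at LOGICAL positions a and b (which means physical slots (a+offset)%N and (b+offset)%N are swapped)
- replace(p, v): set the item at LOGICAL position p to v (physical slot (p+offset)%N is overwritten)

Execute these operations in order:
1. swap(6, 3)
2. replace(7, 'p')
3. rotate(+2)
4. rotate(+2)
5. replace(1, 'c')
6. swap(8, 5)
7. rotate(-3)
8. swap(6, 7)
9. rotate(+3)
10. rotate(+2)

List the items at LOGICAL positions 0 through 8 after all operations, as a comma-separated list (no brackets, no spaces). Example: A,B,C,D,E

After op 1 (swap(6, 3)): offset=0, physical=[A,B,C,G,E,F,D,H,I], logical=[A,B,C,G,E,F,D,H,I]
After op 2 (replace(7, 'p')): offset=0, physical=[A,B,C,G,E,F,D,p,I], logical=[A,B,C,G,E,F,D,p,I]
After op 3 (rotate(+2)): offset=2, physical=[A,B,C,G,E,F,D,p,I], logical=[C,G,E,F,D,p,I,A,B]
After op 4 (rotate(+2)): offset=4, physical=[A,B,C,G,E,F,D,p,I], logical=[E,F,D,p,I,A,B,C,G]
After op 5 (replace(1, 'c')): offset=4, physical=[A,B,C,G,E,c,D,p,I], logical=[E,c,D,p,I,A,B,C,G]
After op 6 (swap(8, 5)): offset=4, physical=[G,B,C,A,E,c,D,p,I], logical=[E,c,D,p,I,G,B,C,A]
After op 7 (rotate(-3)): offset=1, physical=[G,B,C,A,E,c,D,p,I], logical=[B,C,A,E,c,D,p,I,G]
After op 8 (swap(6, 7)): offset=1, physical=[G,B,C,A,E,c,D,I,p], logical=[B,C,A,E,c,D,I,p,G]
After op 9 (rotate(+3)): offset=4, physical=[G,B,C,A,E,c,D,I,p], logical=[E,c,D,I,p,G,B,C,A]
After op 10 (rotate(+2)): offset=6, physical=[G,B,C,A,E,c,D,I,p], logical=[D,I,p,G,B,C,A,E,c]

Answer: D,I,p,G,B,C,A,E,c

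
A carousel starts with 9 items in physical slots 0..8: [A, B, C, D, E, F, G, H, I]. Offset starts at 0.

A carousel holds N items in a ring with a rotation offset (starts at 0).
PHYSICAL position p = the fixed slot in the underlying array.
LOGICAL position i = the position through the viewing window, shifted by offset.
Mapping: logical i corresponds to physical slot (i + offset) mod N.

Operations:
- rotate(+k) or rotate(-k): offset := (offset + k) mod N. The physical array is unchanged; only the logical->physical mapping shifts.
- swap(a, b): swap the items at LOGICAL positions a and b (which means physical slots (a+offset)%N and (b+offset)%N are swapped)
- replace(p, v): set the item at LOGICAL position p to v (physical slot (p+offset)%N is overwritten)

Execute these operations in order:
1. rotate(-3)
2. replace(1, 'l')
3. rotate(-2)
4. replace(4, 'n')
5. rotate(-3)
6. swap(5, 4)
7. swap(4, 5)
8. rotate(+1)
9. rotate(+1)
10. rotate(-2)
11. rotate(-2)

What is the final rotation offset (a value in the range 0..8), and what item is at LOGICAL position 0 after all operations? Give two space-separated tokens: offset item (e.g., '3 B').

Answer: 8 n

Derivation:
After op 1 (rotate(-3)): offset=6, physical=[A,B,C,D,E,F,G,H,I], logical=[G,H,I,A,B,C,D,E,F]
After op 2 (replace(1, 'l')): offset=6, physical=[A,B,C,D,E,F,G,l,I], logical=[G,l,I,A,B,C,D,E,F]
After op 3 (rotate(-2)): offset=4, physical=[A,B,C,D,E,F,G,l,I], logical=[E,F,G,l,I,A,B,C,D]
After op 4 (replace(4, 'n')): offset=4, physical=[A,B,C,D,E,F,G,l,n], logical=[E,F,G,l,n,A,B,C,D]
After op 5 (rotate(-3)): offset=1, physical=[A,B,C,D,E,F,G,l,n], logical=[B,C,D,E,F,G,l,n,A]
After op 6 (swap(5, 4)): offset=1, physical=[A,B,C,D,E,G,F,l,n], logical=[B,C,D,E,G,F,l,n,A]
After op 7 (swap(4, 5)): offset=1, physical=[A,B,C,D,E,F,G,l,n], logical=[B,C,D,E,F,G,l,n,A]
After op 8 (rotate(+1)): offset=2, physical=[A,B,C,D,E,F,G,l,n], logical=[C,D,E,F,G,l,n,A,B]
After op 9 (rotate(+1)): offset=3, physical=[A,B,C,D,E,F,G,l,n], logical=[D,E,F,G,l,n,A,B,C]
After op 10 (rotate(-2)): offset=1, physical=[A,B,C,D,E,F,G,l,n], logical=[B,C,D,E,F,G,l,n,A]
After op 11 (rotate(-2)): offset=8, physical=[A,B,C,D,E,F,G,l,n], logical=[n,A,B,C,D,E,F,G,l]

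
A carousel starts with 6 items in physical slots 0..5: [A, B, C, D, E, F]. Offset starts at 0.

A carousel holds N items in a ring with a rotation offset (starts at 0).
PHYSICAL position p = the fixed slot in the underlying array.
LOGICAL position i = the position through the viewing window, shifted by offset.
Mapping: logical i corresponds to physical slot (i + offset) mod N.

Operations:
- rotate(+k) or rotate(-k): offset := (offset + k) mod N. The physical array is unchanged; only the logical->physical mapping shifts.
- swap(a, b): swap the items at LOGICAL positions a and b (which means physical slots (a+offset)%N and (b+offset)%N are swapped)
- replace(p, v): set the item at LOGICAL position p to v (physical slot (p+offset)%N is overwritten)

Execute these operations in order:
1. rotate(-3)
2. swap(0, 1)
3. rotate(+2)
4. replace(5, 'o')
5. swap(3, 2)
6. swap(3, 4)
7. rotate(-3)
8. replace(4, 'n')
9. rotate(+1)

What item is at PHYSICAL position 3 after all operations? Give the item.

After op 1 (rotate(-3)): offset=3, physical=[A,B,C,D,E,F], logical=[D,E,F,A,B,C]
After op 2 (swap(0, 1)): offset=3, physical=[A,B,C,E,D,F], logical=[E,D,F,A,B,C]
After op 3 (rotate(+2)): offset=5, physical=[A,B,C,E,D,F], logical=[F,A,B,C,E,D]
After op 4 (replace(5, 'o')): offset=5, physical=[A,B,C,E,o,F], logical=[F,A,B,C,E,o]
After op 5 (swap(3, 2)): offset=5, physical=[A,C,B,E,o,F], logical=[F,A,C,B,E,o]
After op 6 (swap(3, 4)): offset=5, physical=[A,C,E,B,o,F], logical=[F,A,C,E,B,o]
After op 7 (rotate(-3)): offset=2, physical=[A,C,E,B,o,F], logical=[E,B,o,F,A,C]
After op 8 (replace(4, 'n')): offset=2, physical=[n,C,E,B,o,F], logical=[E,B,o,F,n,C]
After op 9 (rotate(+1)): offset=3, physical=[n,C,E,B,o,F], logical=[B,o,F,n,C,E]

Answer: B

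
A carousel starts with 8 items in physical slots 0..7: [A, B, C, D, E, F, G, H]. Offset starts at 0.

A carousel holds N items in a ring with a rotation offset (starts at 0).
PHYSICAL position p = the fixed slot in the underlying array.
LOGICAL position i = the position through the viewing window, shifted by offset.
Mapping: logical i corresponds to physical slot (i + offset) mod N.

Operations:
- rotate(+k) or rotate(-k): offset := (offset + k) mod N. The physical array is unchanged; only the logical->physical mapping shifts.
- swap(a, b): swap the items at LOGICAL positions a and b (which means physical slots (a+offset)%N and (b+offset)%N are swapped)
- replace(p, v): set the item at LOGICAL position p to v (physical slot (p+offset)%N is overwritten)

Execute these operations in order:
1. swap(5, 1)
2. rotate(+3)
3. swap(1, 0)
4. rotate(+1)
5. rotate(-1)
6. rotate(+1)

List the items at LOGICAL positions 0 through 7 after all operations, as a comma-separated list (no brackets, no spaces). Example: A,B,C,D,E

After op 1 (swap(5, 1)): offset=0, physical=[A,F,C,D,E,B,G,H], logical=[A,F,C,D,E,B,G,H]
After op 2 (rotate(+3)): offset=3, physical=[A,F,C,D,E,B,G,H], logical=[D,E,B,G,H,A,F,C]
After op 3 (swap(1, 0)): offset=3, physical=[A,F,C,E,D,B,G,H], logical=[E,D,B,G,H,A,F,C]
After op 4 (rotate(+1)): offset=4, physical=[A,F,C,E,D,B,G,H], logical=[D,B,G,H,A,F,C,E]
After op 5 (rotate(-1)): offset=3, physical=[A,F,C,E,D,B,G,H], logical=[E,D,B,G,H,A,F,C]
After op 6 (rotate(+1)): offset=4, physical=[A,F,C,E,D,B,G,H], logical=[D,B,G,H,A,F,C,E]

Answer: D,B,G,H,A,F,C,E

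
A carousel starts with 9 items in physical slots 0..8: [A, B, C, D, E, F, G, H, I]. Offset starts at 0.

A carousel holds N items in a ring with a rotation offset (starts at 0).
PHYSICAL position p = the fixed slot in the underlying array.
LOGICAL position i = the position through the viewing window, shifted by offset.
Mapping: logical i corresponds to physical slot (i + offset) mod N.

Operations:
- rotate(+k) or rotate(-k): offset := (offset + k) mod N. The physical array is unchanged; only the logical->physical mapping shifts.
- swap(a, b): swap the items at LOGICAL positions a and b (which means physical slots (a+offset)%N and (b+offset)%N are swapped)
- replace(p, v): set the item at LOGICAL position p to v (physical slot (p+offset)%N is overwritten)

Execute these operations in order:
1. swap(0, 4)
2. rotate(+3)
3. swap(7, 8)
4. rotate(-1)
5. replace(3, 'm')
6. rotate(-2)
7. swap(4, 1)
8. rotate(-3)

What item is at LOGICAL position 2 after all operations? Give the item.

After op 1 (swap(0, 4)): offset=0, physical=[E,B,C,D,A,F,G,H,I], logical=[E,B,C,D,A,F,G,H,I]
After op 2 (rotate(+3)): offset=3, physical=[E,B,C,D,A,F,G,H,I], logical=[D,A,F,G,H,I,E,B,C]
After op 3 (swap(7, 8)): offset=3, physical=[E,C,B,D,A,F,G,H,I], logical=[D,A,F,G,H,I,E,C,B]
After op 4 (rotate(-1)): offset=2, physical=[E,C,B,D,A,F,G,H,I], logical=[B,D,A,F,G,H,I,E,C]
After op 5 (replace(3, 'm')): offset=2, physical=[E,C,B,D,A,m,G,H,I], logical=[B,D,A,m,G,H,I,E,C]
After op 6 (rotate(-2)): offset=0, physical=[E,C,B,D,A,m,G,H,I], logical=[E,C,B,D,A,m,G,H,I]
After op 7 (swap(4, 1)): offset=0, physical=[E,A,B,D,C,m,G,H,I], logical=[E,A,B,D,C,m,G,H,I]
After op 8 (rotate(-3)): offset=6, physical=[E,A,B,D,C,m,G,H,I], logical=[G,H,I,E,A,B,D,C,m]

Answer: I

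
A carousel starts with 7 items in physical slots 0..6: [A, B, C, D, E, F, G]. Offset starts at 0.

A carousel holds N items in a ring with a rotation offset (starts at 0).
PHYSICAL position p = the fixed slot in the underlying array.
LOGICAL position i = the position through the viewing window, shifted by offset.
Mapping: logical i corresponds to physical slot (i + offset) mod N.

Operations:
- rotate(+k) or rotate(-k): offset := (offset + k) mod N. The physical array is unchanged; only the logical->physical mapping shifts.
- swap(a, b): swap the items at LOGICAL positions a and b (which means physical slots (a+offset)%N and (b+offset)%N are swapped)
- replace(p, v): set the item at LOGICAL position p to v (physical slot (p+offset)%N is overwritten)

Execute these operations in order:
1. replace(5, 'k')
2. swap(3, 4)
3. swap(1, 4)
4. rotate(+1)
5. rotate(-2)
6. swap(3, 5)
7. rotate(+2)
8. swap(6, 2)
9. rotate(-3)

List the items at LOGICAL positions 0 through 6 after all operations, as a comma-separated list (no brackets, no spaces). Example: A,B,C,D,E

Answer: k,G,E,D,B,A,C

Derivation:
After op 1 (replace(5, 'k')): offset=0, physical=[A,B,C,D,E,k,G], logical=[A,B,C,D,E,k,G]
After op 2 (swap(3, 4)): offset=0, physical=[A,B,C,E,D,k,G], logical=[A,B,C,E,D,k,G]
After op 3 (swap(1, 4)): offset=0, physical=[A,D,C,E,B,k,G], logical=[A,D,C,E,B,k,G]
After op 4 (rotate(+1)): offset=1, physical=[A,D,C,E,B,k,G], logical=[D,C,E,B,k,G,A]
After op 5 (rotate(-2)): offset=6, physical=[A,D,C,E,B,k,G], logical=[G,A,D,C,E,B,k]
After op 6 (swap(3, 5)): offset=6, physical=[A,D,B,E,C,k,G], logical=[G,A,D,B,E,C,k]
After op 7 (rotate(+2)): offset=1, physical=[A,D,B,E,C,k,G], logical=[D,B,E,C,k,G,A]
After op 8 (swap(6, 2)): offset=1, physical=[E,D,B,A,C,k,G], logical=[D,B,A,C,k,G,E]
After op 9 (rotate(-3)): offset=5, physical=[E,D,B,A,C,k,G], logical=[k,G,E,D,B,A,C]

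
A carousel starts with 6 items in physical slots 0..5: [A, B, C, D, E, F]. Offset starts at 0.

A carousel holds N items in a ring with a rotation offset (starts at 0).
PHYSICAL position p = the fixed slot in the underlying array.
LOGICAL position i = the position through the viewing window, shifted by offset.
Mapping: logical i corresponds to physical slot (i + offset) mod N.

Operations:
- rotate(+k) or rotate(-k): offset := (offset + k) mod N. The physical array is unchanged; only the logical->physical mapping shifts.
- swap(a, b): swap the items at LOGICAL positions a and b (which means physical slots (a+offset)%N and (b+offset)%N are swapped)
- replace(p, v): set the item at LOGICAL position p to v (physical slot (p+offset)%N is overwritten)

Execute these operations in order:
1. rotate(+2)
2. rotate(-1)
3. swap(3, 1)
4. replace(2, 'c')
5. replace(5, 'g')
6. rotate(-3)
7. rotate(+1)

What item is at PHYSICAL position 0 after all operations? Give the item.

After op 1 (rotate(+2)): offset=2, physical=[A,B,C,D,E,F], logical=[C,D,E,F,A,B]
After op 2 (rotate(-1)): offset=1, physical=[A,B,C,D,E,F], logical=[B,C,D,E,F,A]
After op 3 (swap(3, 1)): offset=1, physical=[A,B,E,D,C,F], logical=[B,E,D,C,F,A]
After op 4 (replace(2, 'c')): offset=1, physical=[A,B,E,c,C,F], logical=[B,E,c,C,F,A]
After op 5 (replace(5, 'g')): offset=1, physical=[g,B,E,c,C,F], logical=[B,E,c,C,F,g]
After op 6 (rotate(-3)): offset=4, physical=[g,B,E,c,C,F], logical=[C,F,g,B,E,c]
After op 7 (rotate(+1)): offset=5, physical=[g,B,E,c,C,F], logical=[F,g,B,E,c,C]

Answer: g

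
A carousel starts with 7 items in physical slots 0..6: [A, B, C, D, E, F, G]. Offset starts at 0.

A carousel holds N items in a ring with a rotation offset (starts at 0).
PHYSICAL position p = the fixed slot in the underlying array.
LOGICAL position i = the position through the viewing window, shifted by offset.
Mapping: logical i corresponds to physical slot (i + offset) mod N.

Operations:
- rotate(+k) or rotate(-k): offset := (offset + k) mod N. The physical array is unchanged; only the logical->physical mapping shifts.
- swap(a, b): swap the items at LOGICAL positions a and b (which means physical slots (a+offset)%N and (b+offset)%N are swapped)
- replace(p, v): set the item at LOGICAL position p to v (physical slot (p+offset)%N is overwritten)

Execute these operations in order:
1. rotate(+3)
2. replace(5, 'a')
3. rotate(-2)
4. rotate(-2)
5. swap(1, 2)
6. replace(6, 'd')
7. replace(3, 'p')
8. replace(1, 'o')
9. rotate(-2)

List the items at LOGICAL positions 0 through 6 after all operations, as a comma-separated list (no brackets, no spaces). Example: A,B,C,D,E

After op 1 (rotate(+3)): offset=3, physical=[A,B,C,D,E,F,G], logical=[D,E,F,G,A,B,C]
After op 2 (replace(5, 'a')): offset=3, physical=[A,a,C,D,E,F,G], logical=[D,E,F,G,A,a,C]
After op 3 (rotate(-2)): offset=1, physical=[A,a,C,D,E,F,G], logical=[a,C,D,E,F,G,A]
After op 4 (rotate(-2)): offset=6, physical=[A,a,C,D,E,F,G], logical=[G,A,a,C,D,E,F]
After op 5 (swap(1, 2)): offset=6, physical=[a,A,C,D,E,F,G], logical=[G,a,A,C,D,E,F]
After op 6 (replace(6, 'd')): offset=6, physical=[a,A,C,D,E,d,G], logical=[G,a,A,C,D,E,d]
After op 7 (replace(3, 'p')): offset=6, physical=[a,A,p,D,E,d,G], logical=[G,a,A,p,D,E,d]
After op 8 (replace(1, 'o')): offset=6, physical=[o,A,p,D,E,d,G], logical=[G,o,A,p,D,E,d]
After op 9 (rotate(-2)): offset=4, physical=[o,A,p,D,E,d,G], logical=[E,d,G,o,A,p,D]

Answer: E,d,G,o,A,p,D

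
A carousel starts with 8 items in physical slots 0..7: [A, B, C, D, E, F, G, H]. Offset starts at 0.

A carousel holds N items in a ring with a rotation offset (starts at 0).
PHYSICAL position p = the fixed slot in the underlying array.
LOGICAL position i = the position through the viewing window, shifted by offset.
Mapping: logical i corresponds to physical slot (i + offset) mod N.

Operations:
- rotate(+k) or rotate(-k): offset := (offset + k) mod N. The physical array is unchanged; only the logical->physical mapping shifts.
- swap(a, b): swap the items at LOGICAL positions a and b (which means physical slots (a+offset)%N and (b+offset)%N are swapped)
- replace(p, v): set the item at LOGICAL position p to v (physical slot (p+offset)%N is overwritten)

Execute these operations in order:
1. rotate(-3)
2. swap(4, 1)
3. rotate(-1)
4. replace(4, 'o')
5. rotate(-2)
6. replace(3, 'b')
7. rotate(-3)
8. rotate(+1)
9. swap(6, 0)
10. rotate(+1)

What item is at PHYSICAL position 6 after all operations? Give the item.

Answer: o

Derivation:
After op 1 (rotate(-3)): offset=5, physical=[A,B,C,D,E,F,G,H], logical=[F,G,H,A,B,C,D,E]
After op 2 (swap(4, 1)): offset=5, physical=[A,G,C,D,E,F,B,H], logical=[F,B,H,A,G,C,D,E]
After op 3 (rotate(-1)): offset=4, physical=[A,G,C,D,E,F,B,H], logical=[E,F,B,H,A,G,C,D]
After op 4 (replace(4, 'o')): offset=4, physical=[o,G,C,D,E,F,B,H], logical=[E,F,B,H,o,G,C,D]
After op 5 (rotate(-2)): offset=2, physical=[o,G,C,D,E,F,B,H], logical=[C,D,E,F,B,H,o,G]
After op 6 (replace(3, 'b')): offset=2, physical=[o,G,C,D,E,b,B,H], logical=[C,D,E,b,B,H,o,G]
After op 7 (rotate(-3)): offset=7, physical=[o,G,C,D,E,b,B,H], logical=[H,o,G,C,D,E,b,B]
After op 8 (rotate(+1)): offset=0, physical=[o,G,C,D,E,b,B,H], logical=[o,G,C,D,E,b,B,H]
After op 9 (swap(6, 0)): offset=0, physical=[B,G,C,D,E,b,o,H], logical=[B,G,C,D,E,b,o,H]
After op 10 (rotate(+1)): offset=1, physical=[B,G,C,D,E,b,o,H], logical=[G,C,D,E,b,o,H,B]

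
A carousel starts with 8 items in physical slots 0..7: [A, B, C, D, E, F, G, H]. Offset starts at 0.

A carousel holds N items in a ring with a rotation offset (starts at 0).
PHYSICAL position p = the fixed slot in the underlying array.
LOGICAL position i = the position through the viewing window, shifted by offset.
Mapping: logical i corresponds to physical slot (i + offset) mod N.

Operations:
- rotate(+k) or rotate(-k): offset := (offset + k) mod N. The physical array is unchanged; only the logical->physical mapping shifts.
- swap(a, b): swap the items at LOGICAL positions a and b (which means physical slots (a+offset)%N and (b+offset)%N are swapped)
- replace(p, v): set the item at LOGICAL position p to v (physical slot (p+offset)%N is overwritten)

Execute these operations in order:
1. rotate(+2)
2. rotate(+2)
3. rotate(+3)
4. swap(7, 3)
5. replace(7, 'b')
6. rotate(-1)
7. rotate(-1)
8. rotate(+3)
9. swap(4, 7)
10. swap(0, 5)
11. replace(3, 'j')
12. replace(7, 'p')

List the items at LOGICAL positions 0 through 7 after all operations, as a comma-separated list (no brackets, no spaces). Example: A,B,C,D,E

After op 1 (rotate(+2)): offset=2, physical=[A,B,C,D,E,F,G,H], logical=[C,D,E,F,G,H,A,B]
After op 2 (rotate(+2)): offset=4, physical=[A,B,C,D,E,F,G,H], logical=[E,F,G,H,A,B,C,D]
After op 3 (rotate(+3)): offset=7, physical=[A,B,C,D,E,F,G,H], logical=[H,A,B,C,D,E,F,G]
After op 4 (swap(7, 3)): offset=7, physical=[A,B,G,D,E,F,C,H], logical=[H,A,B,G,D,E,F,C]
After op 5 (replace(7, 'b')): offset=7, physical=[A,B,G,D,E,F,b,H], logical=[H,A,B,G,D,E,F,b]
After op 6 (rotate(-1)): offset=6, physical=[A,B,G,D,E,F,b,H], logical=[b,H,A,B,G,D,E,F]
After op 7 (rotate(-1)): offset=5, physical=[A,B,G,D,E,F,b,H], logical=[F,b,H,A,B,G,D,E]
After op 8 (rotate(+3)): offset=0, physical=[A,B,G,D,E,F,b,H], logical=[A,B,G,D,E,F,b,H]
After op 9 (swap(4, 7)): offset=0, physical=[A,B,G,D,H,F,b,E], logical=[A,B,G,D,H,F,b,E]
After op 10 (swap(0, 5)): offset=0, physical=[F,B,G,D,H,A,b,E], logical=[F,B,G,D,H,A,b,E]
After op 11 (replace(3, 'j')): offset=0, physical=[F,B,G,j,H,A,b,E], logical=[F,B,G,j,H,A,b,E]
After op 12 (replace(7, 'p')): offset=0, physical=[F,B,G,j,H,A,b,p], logical=[F,B,G,j,H,A,b,p]

Answer: F,B,G,j,H,A,b,p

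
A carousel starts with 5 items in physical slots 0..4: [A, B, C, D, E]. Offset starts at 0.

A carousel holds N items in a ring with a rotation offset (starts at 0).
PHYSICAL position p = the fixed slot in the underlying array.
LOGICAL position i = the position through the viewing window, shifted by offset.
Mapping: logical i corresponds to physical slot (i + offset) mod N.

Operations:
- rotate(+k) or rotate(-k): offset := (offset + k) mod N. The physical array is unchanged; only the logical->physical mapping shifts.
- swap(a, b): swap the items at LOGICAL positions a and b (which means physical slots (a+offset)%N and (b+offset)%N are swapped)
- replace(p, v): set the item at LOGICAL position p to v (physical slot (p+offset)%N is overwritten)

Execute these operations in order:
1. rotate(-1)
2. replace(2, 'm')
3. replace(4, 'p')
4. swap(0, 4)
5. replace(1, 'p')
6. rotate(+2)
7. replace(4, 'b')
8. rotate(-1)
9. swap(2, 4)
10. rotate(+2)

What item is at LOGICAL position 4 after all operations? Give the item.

After op 1 (rotate(-1)): offset=4, physical=[A,B,C,D,E], logical=[E,A,B,C,D]
After op 2 (replace(2, 'm')): offset=4, physical=[A,m,C,D,E], logical=[E,A,m,C,D]
After op 3 (replace(4, 'p')): offset=4, physical=[A,m,C,p,E], logical=[E,A,m,C,p]
After op 4 (swap(0, 4)): offset=4, physical=[A,m,C,E,p], logical=[p,A,m,C,E]
After op 5 (replace(1, 'p')): offset=4, physical=[p,m,C,E,p], logical=[p,p,m,C,E]
After op 6 (rotate(+2)): offset=1, physical=[p,m,C,E,p], logical=[m,C,E,p,p]
After op 7 (replace(4, 'b')): offset=1, physical=[b,m,C,E,p], logical=[m,C,E,p,b]
After op 8 (rotate(-1)): offset=0, physical=[b,m,C,E,p], logical=[b,m,C,E,p]
After op 9 (swap(2, 4)): offset=0, physical=[b,m,p,E,C], logical=[b,m,p,E,C]
After op 10 (rotate(+2)): offset=2, physical=[b,m,p,E,C], logical=[p,E,C,b,m]

Answer: m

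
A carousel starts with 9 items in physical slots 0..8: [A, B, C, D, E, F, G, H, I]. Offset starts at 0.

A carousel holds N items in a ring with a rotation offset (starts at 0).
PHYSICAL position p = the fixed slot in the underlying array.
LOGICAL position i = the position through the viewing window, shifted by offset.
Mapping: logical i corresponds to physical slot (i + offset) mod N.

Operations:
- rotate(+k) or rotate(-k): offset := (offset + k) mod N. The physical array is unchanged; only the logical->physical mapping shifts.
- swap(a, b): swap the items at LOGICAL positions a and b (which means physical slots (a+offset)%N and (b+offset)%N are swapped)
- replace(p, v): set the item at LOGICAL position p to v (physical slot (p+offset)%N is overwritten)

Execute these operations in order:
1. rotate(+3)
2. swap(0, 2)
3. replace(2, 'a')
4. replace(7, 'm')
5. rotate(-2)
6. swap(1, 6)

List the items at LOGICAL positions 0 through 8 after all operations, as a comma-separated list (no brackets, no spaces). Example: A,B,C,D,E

After op 1 (rotate(+3)): offset=3, physical=[A,B,C,D,E,F,G,H,I], logical=[D,E,F,G,H,I,A,B,C]
After op 2 (swap(0, 2)): offset=3, physical=[A,B,C,F,E,D,G,H,I], logical=[F,E,D,G,H,I,A,B,C]
After op 3 (replace(2, 'a')): offset=3, physical=[A,B,C,F,E,a,G,H,I], logical=[F,E,a,G,H,I,A,B,C]
After op 4 (replace(7, 'm')): offset=3, physical=[A,m,C,F,E,a,G,H,I], logical=[F,E,a,G,H,I,A,m,C]
After op 5 (rotate(-2)): offset=1, physical=[A,m,C,F,E,a,G,H,I], logical=[m,C,F,E,a,G,H,I,A]
After op 6 (swap(1, 6)): offset=1, physical=[A,m,H,F,E,a,G,C,I], logical=[m,H,F,E,a,G,C,I,A]

Answer: m,H,F,E,a,G,C,I,A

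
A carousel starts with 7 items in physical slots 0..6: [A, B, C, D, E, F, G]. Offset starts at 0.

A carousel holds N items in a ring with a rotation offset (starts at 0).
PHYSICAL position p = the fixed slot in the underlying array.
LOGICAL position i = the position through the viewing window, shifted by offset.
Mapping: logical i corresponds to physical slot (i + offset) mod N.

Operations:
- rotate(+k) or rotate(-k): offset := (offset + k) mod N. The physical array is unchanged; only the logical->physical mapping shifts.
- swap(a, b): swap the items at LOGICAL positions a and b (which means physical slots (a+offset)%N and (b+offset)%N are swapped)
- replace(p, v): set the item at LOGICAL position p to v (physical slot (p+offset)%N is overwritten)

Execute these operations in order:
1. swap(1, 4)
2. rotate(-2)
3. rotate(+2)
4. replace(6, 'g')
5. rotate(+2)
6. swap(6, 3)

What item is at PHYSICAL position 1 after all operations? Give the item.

Answer: F

Derivation:
After op 1 (swap(1, 4)): offset=0, physical=[A,E,C,D,B,F,G], logical=[A,E,C,D,B,F,G]
After op 2 (rotate(-2)): offset=5, physical=[A,E,C,D,B,F,G], logical=[F,G,A,E,C,D,B]
After op 3 (rotate(+2)): offset=0, physical=[A,E,C,D,B,F,G], logical=[A,E,C,D,B,F,G]
After op 4 (replace(6, 'g')): offset=0, physical=[A,E,C,D,B,F,g], logical=[A,E,C,D,B,F,g]
After op 5 (rotate(+2)): offset=2, physical=[A,E,C,D,B,F,g], logical=[C,D,B,F,g,A,E]
After op 6 (swap(6, 3)): offset=2, physical=[A,F,C,D,B,E,g], logical=[C,D,B,E,g,A,F]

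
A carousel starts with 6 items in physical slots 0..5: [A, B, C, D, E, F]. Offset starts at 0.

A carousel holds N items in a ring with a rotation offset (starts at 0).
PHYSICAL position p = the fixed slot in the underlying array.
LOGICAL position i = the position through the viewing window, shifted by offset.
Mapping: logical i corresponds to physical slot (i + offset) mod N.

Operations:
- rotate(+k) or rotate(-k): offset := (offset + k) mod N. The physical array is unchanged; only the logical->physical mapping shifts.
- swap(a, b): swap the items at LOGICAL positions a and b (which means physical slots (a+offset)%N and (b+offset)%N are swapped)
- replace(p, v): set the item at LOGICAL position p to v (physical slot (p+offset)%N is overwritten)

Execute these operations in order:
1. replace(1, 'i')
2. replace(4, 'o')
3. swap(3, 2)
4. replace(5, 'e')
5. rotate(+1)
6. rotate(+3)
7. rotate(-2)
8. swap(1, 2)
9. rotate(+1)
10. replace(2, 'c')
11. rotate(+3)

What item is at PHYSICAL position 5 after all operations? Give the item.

Answer: c

Derivation:
After op 1 (replace(1, 'i')): offset=0, physical=[A,i,C,D,E,F], logical=[A,i,C,D,E,F]
After op 2 (replace(4, 'o')): offset=0, physical=[A,i,C,D,o,F], logical=[A,i,C,D,o,F]
After op 3 (swap(3, 2)): offset=0, physical=[A,i,D,C,o,F], logical=[A,i,D,C,o,F]
After op 4 (replace(5, 'e')): offset=0, physical=[A,i,D,C,o,e], logical=[A,i,D,C,o,e]
After op 5 (rotate(+1)): offset=1, physical=[A,i,D,C,o,e], logical=[i,D,C,o,e,A]
After op 6 (rotate(+3)): offset=4, physical=[A,i,D,C,o,e], logical=[o,e,A,i,D,C]
After op 7 (rotate(-2)): offset=2, physical=[A,i,D,C,o,e], logical=[D,C,o,e,A,i]
After op 8 (swap(1, 2)): offset=2, physical=[A,i,D,o,C,e], logical=[D,o,C,e,A,i]
After op 9 (rotate(+1)): offset=3, physical=[A,i,D,o,C,e], logical=[o,C,e,A,i,D]
After op 10 (replace(2, 'c')): offset=3, physical=[A,i,D,o,C,c], logical=[o,C,c,A,i,D]
After op 11 (rotate(+3)): offset=0, physical=[A,i,D,o,C,c], logical=[A,i,D,o,C,c]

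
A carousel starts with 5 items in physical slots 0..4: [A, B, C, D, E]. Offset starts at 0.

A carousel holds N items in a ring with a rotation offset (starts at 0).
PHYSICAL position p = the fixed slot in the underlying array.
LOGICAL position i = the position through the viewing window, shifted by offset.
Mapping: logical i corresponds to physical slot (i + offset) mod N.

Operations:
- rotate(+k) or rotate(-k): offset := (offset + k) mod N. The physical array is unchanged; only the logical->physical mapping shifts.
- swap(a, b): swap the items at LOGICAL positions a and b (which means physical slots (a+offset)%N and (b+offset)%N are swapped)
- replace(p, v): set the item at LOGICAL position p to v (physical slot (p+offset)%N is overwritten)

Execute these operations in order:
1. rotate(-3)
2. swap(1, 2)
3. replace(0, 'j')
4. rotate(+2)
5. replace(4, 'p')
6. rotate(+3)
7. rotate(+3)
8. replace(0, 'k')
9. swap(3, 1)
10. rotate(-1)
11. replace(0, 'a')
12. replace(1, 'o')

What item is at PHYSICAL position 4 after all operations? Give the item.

After op 1 (rotate(-3)): offset=2, physical=[A,B,C,D,E], logical=[C,D,E,A,B]
After op 2 (swap(1, 2)): offset=2, physical=[A,B,C,E,D], logical=[C,E,D,A,B]
After op 3 (replace(0, 'j')): offset=2, physical=[A,B,j,E,D], logical=[j,E,D,A,B]
After op 4 (rotate(+2)): offset=4, physical=[A,B,j,E,D], logical=[D,A,B,j,E]
After op 5 (replace(4, 'p')): offset=4, physical=[A,B,j,p,D], logical=[D,A,B,j,p]
After op 6 (rotate(+3)): offset=2, physical=[A,B,j,p,D], logical=[j,p,D,A,B]
After op 7 (rotate(+3)): offset=0, physical=[A,B,j,p,D], logical=[A,B,j,p,D]
After op 8 (replace(0, 'k')): offset=0, physical=[k,B,j,p,D], logical=[k,B,j,p,D]
After op 9 (swap(3, 1)): offset=0, physical=[k,p,j,B,D], logical=[k,p,j,B,D]
After op 10 (rotate(-1)): offset=4, physical=[k,p,j,B,D], logical=[D,k,p,j,B]
After op 11 (replace(0, 'a')): offset=4, physical=[k,p,j,B,a], logical=[a,k,p,j,B]
After op 12 (replace(1, 'o')): offset=4, physical=[o,p,j,B,a], logical=[a,o,p,j,B]

Answer: a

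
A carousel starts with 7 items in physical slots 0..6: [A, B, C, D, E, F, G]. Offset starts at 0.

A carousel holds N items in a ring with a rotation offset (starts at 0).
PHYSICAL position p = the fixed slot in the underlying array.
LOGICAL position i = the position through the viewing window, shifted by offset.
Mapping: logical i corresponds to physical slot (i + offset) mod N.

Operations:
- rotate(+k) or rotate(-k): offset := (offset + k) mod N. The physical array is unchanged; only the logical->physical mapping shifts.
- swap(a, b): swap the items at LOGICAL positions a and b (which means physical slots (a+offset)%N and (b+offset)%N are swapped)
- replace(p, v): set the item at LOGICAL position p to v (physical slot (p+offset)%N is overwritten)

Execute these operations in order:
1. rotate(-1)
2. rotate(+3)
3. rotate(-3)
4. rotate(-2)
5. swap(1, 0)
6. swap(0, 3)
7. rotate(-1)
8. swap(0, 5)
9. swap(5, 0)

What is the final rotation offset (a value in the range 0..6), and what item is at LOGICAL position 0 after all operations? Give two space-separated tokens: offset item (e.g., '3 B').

After op 1 (rotate(-1)): offset=6, physical=[A,B,C,D,E,F,G], logical=[G,A,B,C,D,E,F]
After op 2 (rotate(+3)): offset=2, physical=[A,B,C,D,E,F,G], logical=[C,D,E,F,G,A,B]
After op 3 (rotate(-3)): offset=6, physical=[A,B,C,D,E,F,G], logical=[G,A,B,C,D,E,F]
After op 4 (rotate(-2)): offset=4, physical=[A,B,C,D,E,F,G], logical=[E,F,G,A,B,C,D]
After op 5 (swap(1, 0)): offset=4, physical=[A,B,C,D,F,E,G], logical=[F,E,G,A,B,C,D]
After op 6 (swap(0, 3)): offset=4, physical=[F,B,C,D,A,E,G], logical=[A,E,G,F,B,C,D]
After op 7 (rotate(-1)): offset=3, physical=[F,B,C,D,A,E,G], logical=[D,A,E,G,F,B,C]
After op 8 (swap(0, 5)): offset=3, physical=[F,D,C,B,A,E,G], logical=[B,A,E,G,F,D,C]
After op 9 (swap(5, 0)): offset=3, physical=[F,B,C,D,A,E,G], logical=[D,A,E,G,F,B,C]

Answer: 3 D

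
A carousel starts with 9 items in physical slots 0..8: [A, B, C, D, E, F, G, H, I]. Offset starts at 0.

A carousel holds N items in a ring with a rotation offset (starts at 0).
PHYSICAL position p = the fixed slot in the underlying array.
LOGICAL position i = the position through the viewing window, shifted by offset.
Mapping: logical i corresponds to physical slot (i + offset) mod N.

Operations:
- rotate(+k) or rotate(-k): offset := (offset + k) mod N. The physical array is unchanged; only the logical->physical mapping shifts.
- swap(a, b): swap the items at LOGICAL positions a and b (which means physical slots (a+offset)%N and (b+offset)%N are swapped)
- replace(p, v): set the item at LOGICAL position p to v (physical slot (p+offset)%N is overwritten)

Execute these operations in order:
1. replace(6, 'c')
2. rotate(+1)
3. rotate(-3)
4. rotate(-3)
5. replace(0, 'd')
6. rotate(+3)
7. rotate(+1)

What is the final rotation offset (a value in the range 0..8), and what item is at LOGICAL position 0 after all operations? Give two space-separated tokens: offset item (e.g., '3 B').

Answer: 8 I

Derivation:
After op 1 (replace(6, 'c')): offset=0, physical=[A,B,C,D,E,F,c,H,I], logical=[A,B,C,D,E,F,c,H,I]
After op 2 (rotate(+1)): offset=1, physical=[A,B,C,D,E,F,c,H,I], logical=[B,C,D,E,F,c,H,I,A]
After op 3 (rotate(-3)): offset=7, physical=[A,B,C,D,E,F,c,H,I], logical=[H,I,A,B,C,D,E,F,c]
After op 4 (rotate(-3)): offset=4, physical=[A,B,C,D,E,F,c,H,I], logical=[E,F,c,H,I,A,B,C,D]
After op 5 (replace(0, 'd')): offset=4, physical=[A,B,C,D,d,F,c,H,I], logical=[d,F,c,H,I,A,B,C,D]
After op 6 (rotate(+3)): offset=7, physical=[A,B,C,D,d,F,c,H,I], logical=[H,I,A,B,C,D,d,F,c]
After op 7 (rotate(+1)): offset=8, physical=[A,B,C,D,d,F,c,H,I], logical=[I,A,B,C,D,d,F,c,H]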